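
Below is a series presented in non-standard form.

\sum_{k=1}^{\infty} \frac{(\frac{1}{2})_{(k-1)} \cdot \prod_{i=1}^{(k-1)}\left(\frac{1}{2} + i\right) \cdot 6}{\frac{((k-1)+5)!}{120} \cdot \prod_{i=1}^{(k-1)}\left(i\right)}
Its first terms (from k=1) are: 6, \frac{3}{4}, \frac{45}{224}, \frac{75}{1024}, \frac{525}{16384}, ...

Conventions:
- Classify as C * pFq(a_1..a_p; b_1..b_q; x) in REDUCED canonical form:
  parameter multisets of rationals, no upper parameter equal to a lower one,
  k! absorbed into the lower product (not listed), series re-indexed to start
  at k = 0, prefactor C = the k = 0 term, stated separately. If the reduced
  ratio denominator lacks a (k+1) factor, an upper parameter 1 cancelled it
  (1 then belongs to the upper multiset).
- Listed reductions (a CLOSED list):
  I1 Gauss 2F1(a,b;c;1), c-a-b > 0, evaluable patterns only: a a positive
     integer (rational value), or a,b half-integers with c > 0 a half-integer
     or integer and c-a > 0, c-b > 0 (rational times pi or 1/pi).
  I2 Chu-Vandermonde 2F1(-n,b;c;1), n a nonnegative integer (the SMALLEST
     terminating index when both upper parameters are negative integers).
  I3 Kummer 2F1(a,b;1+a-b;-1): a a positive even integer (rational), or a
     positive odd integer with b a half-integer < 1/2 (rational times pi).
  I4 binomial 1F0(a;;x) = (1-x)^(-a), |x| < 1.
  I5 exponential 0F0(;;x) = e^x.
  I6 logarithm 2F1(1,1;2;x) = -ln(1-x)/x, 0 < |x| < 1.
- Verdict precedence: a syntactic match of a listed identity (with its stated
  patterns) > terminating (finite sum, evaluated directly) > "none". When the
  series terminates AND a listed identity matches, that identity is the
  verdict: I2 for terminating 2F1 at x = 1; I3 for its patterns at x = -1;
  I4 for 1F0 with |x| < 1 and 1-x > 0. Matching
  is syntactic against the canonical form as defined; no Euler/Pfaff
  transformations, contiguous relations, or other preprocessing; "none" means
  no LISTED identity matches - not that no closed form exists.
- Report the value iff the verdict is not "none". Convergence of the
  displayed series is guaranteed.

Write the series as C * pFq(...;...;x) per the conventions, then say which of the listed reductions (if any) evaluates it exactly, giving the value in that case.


The series (x = 1) is 2F1: upper {\frac{1}{2}, \frac{3}{2}}, lower {6}, prefactor 6. Verdict at x = 1: Gauss's theorem I1 (half-integer case) matches (x = 1; upper {\frac{1}{2}, \frac{3}{2}} half-integers, c = 6 in the evaluable pattern). Value: \frac{16384}{735} / \pi.

Key step: t_0 being 6, the denominator's factorial ratio (C = 6) is a lower Pochhammer.
Consecutive-term ratio: r(k) = 1 * (k+\frac{1}{2}) (k+\frac{3}{2}) / [(k+6) (k+1)] - rational in k. x = 1; t_0 = 6; negate the roots.


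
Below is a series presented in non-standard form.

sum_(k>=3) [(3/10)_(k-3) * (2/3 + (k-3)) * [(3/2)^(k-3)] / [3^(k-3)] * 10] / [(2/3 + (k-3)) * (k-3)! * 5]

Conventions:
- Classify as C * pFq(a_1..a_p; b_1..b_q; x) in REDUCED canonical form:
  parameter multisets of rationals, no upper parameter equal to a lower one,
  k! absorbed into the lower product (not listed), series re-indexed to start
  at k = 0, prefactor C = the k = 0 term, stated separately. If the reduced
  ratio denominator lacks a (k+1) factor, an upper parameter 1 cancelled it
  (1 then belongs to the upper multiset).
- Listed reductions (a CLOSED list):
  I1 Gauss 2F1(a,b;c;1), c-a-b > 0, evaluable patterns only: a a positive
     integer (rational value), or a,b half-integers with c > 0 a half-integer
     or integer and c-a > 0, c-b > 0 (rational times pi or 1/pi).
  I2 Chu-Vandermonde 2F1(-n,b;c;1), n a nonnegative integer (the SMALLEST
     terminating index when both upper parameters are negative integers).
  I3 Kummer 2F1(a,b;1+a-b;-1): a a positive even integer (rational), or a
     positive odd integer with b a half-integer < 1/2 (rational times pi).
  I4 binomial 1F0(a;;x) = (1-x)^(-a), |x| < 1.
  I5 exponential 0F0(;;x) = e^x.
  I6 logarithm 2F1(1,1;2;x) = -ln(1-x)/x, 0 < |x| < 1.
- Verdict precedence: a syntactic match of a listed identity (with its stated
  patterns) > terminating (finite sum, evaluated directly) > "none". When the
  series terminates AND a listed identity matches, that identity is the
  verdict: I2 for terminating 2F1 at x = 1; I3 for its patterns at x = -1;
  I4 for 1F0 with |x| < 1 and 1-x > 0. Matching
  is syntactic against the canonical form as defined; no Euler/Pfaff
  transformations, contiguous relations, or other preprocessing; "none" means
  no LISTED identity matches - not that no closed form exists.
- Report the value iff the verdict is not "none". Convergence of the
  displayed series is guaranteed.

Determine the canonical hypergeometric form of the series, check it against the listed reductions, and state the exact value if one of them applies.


Reduced: x = 1/2, 1F0, upper = {3/10}, lower = {-}, C = 2. Verdict (x = 1/2): binomial (I4) applies (the 1F0 binomial series: exponent -3/10, x = 1/2). Value: 2 * (1/2)^(-3/10).

Key observation: from the first term 2: the factor k + 2/3 cancels (top and bottom), leaving prefactor 2.
Consecutive-term ratio: r(k) = (1/2) * (k+3/10) / [(k+1)] - rational; roots negated = parameters, x = (1/2), C = 2.


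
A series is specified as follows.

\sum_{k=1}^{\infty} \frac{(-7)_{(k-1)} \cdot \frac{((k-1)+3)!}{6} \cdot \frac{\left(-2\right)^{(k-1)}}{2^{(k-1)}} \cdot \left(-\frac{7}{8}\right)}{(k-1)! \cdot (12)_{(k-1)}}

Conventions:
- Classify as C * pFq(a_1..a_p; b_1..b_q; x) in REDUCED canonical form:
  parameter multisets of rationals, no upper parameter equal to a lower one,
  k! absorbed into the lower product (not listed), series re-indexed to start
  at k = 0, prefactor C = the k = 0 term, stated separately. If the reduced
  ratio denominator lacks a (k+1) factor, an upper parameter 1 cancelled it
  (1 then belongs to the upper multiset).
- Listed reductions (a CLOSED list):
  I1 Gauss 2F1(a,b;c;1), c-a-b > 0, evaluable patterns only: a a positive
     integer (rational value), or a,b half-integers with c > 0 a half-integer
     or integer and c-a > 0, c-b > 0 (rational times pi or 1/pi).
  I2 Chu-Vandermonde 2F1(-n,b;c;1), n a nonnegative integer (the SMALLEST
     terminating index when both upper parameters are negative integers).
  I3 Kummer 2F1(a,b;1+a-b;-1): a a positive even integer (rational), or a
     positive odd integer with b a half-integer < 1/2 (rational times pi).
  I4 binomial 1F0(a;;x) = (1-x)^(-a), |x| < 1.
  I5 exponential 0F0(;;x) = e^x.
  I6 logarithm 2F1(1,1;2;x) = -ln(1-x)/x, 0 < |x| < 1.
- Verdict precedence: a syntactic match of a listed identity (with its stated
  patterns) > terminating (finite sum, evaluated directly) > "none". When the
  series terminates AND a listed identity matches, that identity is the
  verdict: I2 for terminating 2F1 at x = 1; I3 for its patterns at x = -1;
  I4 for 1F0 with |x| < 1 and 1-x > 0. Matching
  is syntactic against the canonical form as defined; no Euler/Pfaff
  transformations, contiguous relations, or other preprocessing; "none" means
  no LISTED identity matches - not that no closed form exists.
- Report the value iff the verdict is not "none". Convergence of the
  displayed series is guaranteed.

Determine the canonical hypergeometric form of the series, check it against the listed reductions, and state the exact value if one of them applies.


Structural cue: with t_0 = -\frac{7}{8}, the two k-th powers (C = -7/8) combine into one argument.
Consecutive-term ratio: r(k) = -1 * (k-7) (k+4) / [(k+12) (k+1)] ; factor over Q: parameters, x = -1, and C = -\frac{7}{8}.

x = -1 here; the reduced form reads 2F1, upper {-7, 4}, lower {12}, C = -\frac{7}{8}. Verdict: this is Kummer's theorem (I3) (x = -1; c = 12 equals 1+a-b for upper {-7, 4}: listed pattern). Its exact value is -\frac{385}{48}.


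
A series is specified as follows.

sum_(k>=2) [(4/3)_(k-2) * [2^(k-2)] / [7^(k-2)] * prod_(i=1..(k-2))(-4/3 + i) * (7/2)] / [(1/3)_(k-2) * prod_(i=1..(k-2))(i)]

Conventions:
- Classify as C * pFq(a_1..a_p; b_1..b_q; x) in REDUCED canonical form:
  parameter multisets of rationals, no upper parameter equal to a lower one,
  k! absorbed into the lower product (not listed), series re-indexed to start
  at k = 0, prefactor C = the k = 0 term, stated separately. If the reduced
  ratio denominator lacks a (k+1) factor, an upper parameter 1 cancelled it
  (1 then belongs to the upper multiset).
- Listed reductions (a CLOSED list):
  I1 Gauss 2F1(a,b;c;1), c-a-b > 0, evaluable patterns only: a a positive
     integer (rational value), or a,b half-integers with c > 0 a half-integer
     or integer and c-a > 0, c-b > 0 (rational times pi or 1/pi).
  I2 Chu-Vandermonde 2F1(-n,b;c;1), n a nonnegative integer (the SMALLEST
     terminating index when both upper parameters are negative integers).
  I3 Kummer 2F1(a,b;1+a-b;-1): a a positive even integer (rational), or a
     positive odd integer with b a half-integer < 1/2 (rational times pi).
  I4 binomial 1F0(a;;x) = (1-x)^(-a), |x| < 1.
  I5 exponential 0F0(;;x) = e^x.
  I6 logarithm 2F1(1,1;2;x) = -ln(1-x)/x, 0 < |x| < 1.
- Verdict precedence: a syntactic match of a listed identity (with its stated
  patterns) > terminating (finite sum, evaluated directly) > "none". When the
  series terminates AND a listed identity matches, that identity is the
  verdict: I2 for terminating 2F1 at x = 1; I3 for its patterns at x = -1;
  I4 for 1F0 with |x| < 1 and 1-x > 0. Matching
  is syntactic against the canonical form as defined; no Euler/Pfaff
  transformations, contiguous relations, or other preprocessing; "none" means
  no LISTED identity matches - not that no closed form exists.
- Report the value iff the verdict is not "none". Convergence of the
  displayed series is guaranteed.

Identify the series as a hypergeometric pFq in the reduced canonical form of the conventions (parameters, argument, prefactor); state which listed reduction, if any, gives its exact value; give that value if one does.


x = 2/7 here; the reduced form reads 2F1, upper {-1/3, 4/3}, lower {1/3}, C = 7/2. Verdict: none. A 2F1 with upper {-1/3, 4/3} fits none of I1-I6 at x = 2/7; the sum runs forever.

First insight: x = (2/7) and the running product (prefactor 7/2) telescopes to a rising factorial.
Consecutive-term ratio: r(k) = (2/7) * (k-1/3) (k+4/3) / [(k+1/3) (k+1)] ; factor over Q: parameters, x = (2/7), and C = 7/2.


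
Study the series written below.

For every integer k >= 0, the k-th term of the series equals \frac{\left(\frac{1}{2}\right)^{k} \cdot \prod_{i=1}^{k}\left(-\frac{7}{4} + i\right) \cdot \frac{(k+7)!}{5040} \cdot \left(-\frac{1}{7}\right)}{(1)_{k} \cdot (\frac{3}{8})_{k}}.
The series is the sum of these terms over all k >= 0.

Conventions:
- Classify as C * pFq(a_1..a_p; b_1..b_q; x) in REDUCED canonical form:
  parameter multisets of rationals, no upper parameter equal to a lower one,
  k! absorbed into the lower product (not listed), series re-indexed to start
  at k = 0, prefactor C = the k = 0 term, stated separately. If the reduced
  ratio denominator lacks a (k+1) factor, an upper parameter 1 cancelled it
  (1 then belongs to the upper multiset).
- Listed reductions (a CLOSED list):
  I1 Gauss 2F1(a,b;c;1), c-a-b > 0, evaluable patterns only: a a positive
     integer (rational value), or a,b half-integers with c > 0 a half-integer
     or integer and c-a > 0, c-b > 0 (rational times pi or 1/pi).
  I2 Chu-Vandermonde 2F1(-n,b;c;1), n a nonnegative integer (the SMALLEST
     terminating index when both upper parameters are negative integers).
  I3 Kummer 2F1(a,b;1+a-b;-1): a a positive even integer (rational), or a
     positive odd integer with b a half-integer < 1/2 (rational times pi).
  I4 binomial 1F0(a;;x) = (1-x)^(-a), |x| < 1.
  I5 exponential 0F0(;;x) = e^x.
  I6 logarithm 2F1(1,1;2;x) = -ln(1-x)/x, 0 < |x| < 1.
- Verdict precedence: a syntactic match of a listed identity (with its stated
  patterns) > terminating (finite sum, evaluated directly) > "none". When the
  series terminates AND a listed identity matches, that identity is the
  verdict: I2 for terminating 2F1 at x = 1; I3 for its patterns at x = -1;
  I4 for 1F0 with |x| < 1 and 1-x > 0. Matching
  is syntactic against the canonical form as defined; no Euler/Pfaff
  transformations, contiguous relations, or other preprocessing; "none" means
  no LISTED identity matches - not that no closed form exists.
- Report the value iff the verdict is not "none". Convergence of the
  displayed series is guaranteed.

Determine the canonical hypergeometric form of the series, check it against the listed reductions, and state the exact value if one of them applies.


x = \frac{1}{2} here; the reduced form reads 2F1, upper {-\frac{3}{4}, 8}, lower {\frac{3}{8}}, C = -\frac{1}{7}. Verdict: no listed reduction: x = \frac{1}{2} and upper {-\frac{3}{4}, 8} fail every I1-I6 pattern.

The tell: from the first term -\frac{1}{7}: the running product (prefactor -1/7) telescopes to a rising factorial.
Ratio: r(k) = \frac{1}{2} * (k-\frac{3}{4}) (k+8) / [(k+\frac{3}{8}) (k+1)] ; factor over Q: parameters, x = \frac{1}{2}, and C = -\frac{1}{7}.


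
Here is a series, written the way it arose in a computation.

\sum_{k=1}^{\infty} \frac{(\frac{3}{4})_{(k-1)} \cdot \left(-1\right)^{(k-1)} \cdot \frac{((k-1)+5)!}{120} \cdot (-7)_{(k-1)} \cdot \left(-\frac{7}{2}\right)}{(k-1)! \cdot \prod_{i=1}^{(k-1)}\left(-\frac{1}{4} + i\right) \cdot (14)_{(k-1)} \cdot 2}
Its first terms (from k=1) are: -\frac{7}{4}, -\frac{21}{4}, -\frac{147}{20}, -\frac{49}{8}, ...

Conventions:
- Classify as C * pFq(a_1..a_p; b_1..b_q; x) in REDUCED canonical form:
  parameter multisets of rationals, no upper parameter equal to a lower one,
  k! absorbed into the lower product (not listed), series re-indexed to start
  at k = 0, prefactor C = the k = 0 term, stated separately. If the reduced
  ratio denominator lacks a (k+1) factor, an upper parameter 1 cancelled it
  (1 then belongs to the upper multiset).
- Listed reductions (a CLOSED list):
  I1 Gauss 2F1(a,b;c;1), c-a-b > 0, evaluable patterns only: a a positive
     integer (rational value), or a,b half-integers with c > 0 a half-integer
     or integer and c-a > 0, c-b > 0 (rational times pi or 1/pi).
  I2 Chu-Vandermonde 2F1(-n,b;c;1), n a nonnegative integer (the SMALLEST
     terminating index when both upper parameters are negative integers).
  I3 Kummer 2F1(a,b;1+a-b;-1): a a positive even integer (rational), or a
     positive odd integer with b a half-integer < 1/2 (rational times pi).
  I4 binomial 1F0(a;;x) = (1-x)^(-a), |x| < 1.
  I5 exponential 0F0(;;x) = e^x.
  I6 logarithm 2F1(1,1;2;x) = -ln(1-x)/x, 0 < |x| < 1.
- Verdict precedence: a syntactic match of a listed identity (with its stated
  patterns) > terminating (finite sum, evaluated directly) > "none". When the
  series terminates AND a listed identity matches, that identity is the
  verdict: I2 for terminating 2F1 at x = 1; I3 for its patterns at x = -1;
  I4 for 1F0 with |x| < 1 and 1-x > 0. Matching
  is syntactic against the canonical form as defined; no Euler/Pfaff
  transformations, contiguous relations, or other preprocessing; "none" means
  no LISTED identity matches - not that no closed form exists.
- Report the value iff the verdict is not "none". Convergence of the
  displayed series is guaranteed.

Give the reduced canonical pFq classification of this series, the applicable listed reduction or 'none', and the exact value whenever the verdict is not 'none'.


Canonical form: C = -\frac{7}{4} times 2F1 with upper {-7, 6}, lower {14}, x = -1. Verdict: the Kummer evaluation I3 matches (x = -1; c = 14 equals 1+a-b for upper {-7, 6}: listed pattern). Exact value: -\frac{1001}{40}.

The tell: from the first term -\frac{7}{4}: the lower running product (prefactor -7/4) is a rising factorial.
Ratio: r(k) = -1 * (k-7) (k+6) / [(k+14) (k+1)] - rational in k. x = -1; t_0 = -\frac{7}{4}; negate the roots.


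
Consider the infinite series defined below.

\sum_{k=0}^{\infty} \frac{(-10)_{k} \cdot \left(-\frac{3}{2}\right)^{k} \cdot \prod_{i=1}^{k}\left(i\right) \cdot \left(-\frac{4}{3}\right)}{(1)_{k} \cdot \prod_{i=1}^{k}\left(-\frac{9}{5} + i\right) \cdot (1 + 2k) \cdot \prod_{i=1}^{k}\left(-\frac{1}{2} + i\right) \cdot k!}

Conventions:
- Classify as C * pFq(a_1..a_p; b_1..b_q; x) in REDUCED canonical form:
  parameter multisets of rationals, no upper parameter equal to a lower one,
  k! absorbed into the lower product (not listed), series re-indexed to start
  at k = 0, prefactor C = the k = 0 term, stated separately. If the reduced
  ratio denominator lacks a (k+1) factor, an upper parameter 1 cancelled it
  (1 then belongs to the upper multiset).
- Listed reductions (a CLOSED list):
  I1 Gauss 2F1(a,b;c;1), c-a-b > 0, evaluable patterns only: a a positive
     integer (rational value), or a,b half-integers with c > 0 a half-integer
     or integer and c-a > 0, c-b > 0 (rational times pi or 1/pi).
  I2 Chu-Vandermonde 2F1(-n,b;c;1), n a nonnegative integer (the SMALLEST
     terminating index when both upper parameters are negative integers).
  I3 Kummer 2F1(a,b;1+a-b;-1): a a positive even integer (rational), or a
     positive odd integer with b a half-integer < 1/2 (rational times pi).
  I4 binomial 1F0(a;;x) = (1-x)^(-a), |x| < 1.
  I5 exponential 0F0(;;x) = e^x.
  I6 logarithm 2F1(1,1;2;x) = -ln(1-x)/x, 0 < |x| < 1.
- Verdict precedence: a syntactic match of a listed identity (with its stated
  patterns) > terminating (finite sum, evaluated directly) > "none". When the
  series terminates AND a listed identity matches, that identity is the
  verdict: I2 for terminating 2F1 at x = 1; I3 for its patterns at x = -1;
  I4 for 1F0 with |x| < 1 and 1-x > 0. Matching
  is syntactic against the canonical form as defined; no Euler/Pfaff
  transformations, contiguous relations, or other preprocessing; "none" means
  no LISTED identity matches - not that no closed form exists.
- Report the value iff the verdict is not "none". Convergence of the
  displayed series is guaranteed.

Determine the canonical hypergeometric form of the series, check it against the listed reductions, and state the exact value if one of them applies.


Canonical form: C = -\frac{4}{3} times 1F2 with upper {-10}, lower {-\frac{4}{5}, \frac{3}{2}}, x = -\frac{3}{2}. Verdict: terminating - the sum ends at index 10 because -10 is a negative integer; exact evaluation follows. Exact value: \frac{1144465643416561681}{2211441665841408}.

Structural cue: from the first term -\frac{4}{3}: the lower running product (C = -4/3, x = -3/2) is a rising factorial.
Step ratio: r(k) = -\frac{3}{2} * (k-10) / [(k-\frac{4}{5}) (k+\frac{3}{2}) (k+1)] - rational; roots negated = parameters, x = -\frac{3}{2}, C = -\frac{4}{3}.


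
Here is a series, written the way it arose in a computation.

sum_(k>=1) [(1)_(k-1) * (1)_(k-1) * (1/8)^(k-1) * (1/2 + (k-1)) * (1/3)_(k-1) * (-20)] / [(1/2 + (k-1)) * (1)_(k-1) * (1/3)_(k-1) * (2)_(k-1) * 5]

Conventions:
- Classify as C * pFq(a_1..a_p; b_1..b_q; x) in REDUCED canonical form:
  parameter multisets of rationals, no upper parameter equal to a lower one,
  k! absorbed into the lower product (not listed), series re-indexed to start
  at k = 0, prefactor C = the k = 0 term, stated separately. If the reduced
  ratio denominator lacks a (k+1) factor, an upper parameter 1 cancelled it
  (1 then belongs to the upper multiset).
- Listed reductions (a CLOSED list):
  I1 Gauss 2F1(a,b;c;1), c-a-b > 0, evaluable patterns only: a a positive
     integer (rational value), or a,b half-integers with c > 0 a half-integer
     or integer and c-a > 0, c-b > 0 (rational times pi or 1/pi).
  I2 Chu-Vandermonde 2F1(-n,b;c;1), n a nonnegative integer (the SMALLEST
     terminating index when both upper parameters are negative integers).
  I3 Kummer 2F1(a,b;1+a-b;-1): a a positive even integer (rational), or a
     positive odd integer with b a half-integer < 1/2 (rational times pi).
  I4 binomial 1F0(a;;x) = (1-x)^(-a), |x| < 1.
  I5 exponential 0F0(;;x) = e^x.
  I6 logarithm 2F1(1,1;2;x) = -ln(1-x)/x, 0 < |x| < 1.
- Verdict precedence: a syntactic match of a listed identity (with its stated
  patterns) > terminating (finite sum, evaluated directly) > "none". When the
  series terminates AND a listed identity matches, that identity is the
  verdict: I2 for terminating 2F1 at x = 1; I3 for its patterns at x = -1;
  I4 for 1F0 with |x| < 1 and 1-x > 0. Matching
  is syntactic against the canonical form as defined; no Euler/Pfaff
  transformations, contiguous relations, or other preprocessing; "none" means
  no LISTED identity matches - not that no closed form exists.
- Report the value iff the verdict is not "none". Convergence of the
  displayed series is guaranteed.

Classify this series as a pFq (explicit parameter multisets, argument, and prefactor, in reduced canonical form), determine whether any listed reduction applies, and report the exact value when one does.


With C = -4: the canonical form is 2F1(1, 1; 2; 1/8). Verdict: the logarithmic series (I6) fires (the logarithm: parameters (1,1;2), x = 1/8). Exact value: 32 * ln(7/8).

The tell: with t_0 = -4, the parameter 1/3 appears in both the upper and lower lists and cancels (alongside the other common factor).
Term ratio: r(k) = (1/8) * (k+1) (k+1) / [(k+2) (k+1)] - rational in k, leading ratio (1/8); with t_0 = -4, classification follows.


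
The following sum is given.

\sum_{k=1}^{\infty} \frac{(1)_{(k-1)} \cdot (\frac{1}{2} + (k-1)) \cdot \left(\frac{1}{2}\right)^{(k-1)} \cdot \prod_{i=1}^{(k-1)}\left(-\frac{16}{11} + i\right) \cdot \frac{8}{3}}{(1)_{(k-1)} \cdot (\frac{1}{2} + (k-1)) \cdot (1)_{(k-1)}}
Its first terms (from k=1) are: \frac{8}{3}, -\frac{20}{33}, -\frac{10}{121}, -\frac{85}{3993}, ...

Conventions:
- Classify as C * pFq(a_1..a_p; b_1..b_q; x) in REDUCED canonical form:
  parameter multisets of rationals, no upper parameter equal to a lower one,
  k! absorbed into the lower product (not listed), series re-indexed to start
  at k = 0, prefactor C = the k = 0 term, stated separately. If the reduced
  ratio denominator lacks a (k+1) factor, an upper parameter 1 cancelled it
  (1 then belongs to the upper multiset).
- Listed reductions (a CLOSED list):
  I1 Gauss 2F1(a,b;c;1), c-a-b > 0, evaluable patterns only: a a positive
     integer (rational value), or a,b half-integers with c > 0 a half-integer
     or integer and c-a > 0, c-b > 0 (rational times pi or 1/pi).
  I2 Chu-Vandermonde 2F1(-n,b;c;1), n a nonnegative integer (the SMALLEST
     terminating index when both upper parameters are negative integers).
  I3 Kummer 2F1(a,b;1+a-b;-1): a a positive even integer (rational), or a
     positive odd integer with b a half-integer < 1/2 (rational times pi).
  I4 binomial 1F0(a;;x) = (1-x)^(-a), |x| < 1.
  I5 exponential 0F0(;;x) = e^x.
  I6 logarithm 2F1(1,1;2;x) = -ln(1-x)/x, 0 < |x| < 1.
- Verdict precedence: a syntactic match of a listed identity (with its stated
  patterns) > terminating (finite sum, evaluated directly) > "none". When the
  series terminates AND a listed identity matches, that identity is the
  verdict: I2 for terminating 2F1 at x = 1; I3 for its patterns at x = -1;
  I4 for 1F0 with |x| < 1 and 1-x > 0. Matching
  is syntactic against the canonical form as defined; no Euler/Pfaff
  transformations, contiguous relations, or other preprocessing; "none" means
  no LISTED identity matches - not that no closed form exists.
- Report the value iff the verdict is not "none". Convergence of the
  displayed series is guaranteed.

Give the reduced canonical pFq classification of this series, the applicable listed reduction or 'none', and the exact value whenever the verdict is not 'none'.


x = \frac{1}{2} here; the reduced form reads 1F0, upper {-\frac{5}{11}}, lower {-}, C = \frac{8}{3}. Verdict: the binomial series (I4) matches (the 1F0 binomial series: exponent 5/11, x = \frac{1}{2}). Value: \frac{8}{3} \cdot \left(\frac{1}{2}\right)^{\frac{5}{11}}.

Structural cue: x = \frac{1}{2} and the factor k + 1/2 cancels (top and bottom), leaving prefactor 8/3.
Ratio: r(k) = \frac{1}{2} * (k-\frac{5}{11}) / [(k+1)] ; factor over Q: parameters, x = \frac{1}{2}, and C = \frac{8}{3}.


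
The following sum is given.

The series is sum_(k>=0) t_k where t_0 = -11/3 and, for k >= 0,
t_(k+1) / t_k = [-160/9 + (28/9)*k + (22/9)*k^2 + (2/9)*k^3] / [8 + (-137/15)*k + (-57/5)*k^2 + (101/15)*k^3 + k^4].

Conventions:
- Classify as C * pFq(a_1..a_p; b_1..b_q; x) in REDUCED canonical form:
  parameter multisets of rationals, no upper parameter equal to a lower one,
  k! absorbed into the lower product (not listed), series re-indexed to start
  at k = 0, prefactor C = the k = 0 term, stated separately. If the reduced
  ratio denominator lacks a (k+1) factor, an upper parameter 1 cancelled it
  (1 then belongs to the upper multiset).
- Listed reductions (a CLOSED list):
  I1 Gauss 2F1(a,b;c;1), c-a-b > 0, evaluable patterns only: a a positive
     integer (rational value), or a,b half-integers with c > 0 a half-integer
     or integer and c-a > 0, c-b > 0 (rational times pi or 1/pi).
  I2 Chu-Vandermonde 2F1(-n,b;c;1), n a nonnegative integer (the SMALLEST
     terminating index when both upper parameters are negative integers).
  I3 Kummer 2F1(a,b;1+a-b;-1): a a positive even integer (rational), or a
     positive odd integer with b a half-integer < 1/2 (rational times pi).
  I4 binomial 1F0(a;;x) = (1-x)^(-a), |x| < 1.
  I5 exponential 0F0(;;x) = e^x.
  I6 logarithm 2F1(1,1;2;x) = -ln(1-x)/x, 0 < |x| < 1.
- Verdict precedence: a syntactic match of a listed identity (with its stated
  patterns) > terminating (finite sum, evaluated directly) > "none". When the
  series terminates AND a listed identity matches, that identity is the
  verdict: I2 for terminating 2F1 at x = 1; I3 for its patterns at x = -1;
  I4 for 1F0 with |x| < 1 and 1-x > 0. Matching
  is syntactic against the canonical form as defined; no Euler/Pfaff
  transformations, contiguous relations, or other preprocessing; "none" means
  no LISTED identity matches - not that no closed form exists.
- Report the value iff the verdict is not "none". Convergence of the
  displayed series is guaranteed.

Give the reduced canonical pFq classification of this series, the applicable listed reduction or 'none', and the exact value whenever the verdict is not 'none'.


At argument 2/9: a 2F2 with upper {-2, 5}, lower {-5/3, -3/5}, scaled by C = -11/3. Verdict: terminating - upper -2 stops the sum at k = 2; the 3 terms are added exactly. Its exact value is 671/27.

Structural cue: with t_0 = -11/3, the expanded ratio factors over Q; prefactor -11/3, roots give parameters.
Consecutive-term ratio: r(k) = (2/9) * (k-2) (k+5) / [(k-5/3) (k-3/5) (k+1)] - rational in k, leading ratio (2/9); with t_0 = -11/3, classification follows.


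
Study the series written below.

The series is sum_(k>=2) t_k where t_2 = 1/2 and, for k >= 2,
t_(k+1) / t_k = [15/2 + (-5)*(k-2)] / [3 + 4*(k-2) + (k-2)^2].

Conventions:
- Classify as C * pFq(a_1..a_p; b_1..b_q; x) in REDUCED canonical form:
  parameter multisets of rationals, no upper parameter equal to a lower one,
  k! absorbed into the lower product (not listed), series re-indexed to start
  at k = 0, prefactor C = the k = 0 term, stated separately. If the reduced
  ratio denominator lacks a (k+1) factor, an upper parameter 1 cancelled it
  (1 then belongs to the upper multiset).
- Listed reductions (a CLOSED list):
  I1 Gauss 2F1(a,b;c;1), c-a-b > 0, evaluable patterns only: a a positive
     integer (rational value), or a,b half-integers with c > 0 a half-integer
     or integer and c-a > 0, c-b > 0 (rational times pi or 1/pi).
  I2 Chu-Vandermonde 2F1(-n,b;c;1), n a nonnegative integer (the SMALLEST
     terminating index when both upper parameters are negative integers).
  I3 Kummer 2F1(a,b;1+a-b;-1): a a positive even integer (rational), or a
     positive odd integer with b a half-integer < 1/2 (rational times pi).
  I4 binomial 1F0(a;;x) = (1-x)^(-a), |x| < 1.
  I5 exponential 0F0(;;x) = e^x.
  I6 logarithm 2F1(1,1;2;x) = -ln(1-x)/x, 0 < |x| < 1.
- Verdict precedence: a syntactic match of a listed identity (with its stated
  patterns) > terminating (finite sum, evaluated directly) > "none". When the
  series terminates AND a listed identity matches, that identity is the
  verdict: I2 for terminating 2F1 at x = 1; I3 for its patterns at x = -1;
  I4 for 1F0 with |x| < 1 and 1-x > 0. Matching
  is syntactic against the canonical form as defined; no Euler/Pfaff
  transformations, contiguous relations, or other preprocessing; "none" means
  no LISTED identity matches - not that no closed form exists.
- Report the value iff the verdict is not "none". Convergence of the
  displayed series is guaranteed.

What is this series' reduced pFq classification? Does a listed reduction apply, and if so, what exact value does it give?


Prefactor 1/2, argument -5: 1F1 with upper {-3/2} over lower {3}. Verdict: none here - no I1-I6 shape fits x = -5 with lower {3}.

Key step: t_0 being 1/2, roots of the ratio polynomials (C = 1/2, x = -5) are the negated parameters.
Adjacent-term ratio: r(k) = (-5) * (k-3/2) / [(k+3) (k+1)] - poly over poly, x = (-5) from leading terms; C = 1/2 at k = 0.


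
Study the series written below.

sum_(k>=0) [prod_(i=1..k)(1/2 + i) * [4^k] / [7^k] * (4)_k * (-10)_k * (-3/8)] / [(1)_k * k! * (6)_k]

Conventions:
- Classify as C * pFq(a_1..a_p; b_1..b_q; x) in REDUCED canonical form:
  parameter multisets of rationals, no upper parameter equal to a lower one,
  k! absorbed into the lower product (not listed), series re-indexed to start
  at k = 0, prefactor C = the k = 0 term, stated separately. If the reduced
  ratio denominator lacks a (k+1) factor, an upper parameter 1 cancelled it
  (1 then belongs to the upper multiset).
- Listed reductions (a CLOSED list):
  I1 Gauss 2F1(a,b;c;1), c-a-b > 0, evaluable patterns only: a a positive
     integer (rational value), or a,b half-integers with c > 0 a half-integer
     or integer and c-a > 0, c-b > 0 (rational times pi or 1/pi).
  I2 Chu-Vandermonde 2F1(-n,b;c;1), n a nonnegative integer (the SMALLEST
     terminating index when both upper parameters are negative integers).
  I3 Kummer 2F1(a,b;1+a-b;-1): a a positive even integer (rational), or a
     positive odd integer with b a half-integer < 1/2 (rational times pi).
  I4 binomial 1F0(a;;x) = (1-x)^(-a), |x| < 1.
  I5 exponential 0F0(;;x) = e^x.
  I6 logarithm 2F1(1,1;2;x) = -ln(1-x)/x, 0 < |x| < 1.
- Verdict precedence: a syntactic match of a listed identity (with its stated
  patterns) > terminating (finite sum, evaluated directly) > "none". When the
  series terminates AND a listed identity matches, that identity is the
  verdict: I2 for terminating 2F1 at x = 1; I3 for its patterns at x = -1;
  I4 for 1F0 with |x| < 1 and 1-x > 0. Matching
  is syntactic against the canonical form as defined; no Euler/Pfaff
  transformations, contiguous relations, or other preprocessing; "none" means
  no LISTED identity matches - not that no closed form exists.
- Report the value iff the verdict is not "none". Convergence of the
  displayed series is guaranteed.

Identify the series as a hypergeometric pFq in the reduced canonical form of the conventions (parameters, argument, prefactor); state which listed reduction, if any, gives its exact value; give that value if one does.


This is -3/8 * 3F2(-10, 3/2, 4; 1, 6; 4/7) in reduced canonical form. Verdict: terminating - the sum ends at index 10 because -10 is a negative integer; exact evaluation follows. Exact value: 51319809/2259801992.

First insight: x = (4/7) and the running product (C = -3/8, x = 4/7) telescopes to a rising factorial.
Adjacent-term ratio: r(k) = (4/7) * (k-10) (k+3/2) (k+4) / [(k+1) (k+6) (k+1)] ; factor over Q: parameters, x = (4/7), and C = -3/8.


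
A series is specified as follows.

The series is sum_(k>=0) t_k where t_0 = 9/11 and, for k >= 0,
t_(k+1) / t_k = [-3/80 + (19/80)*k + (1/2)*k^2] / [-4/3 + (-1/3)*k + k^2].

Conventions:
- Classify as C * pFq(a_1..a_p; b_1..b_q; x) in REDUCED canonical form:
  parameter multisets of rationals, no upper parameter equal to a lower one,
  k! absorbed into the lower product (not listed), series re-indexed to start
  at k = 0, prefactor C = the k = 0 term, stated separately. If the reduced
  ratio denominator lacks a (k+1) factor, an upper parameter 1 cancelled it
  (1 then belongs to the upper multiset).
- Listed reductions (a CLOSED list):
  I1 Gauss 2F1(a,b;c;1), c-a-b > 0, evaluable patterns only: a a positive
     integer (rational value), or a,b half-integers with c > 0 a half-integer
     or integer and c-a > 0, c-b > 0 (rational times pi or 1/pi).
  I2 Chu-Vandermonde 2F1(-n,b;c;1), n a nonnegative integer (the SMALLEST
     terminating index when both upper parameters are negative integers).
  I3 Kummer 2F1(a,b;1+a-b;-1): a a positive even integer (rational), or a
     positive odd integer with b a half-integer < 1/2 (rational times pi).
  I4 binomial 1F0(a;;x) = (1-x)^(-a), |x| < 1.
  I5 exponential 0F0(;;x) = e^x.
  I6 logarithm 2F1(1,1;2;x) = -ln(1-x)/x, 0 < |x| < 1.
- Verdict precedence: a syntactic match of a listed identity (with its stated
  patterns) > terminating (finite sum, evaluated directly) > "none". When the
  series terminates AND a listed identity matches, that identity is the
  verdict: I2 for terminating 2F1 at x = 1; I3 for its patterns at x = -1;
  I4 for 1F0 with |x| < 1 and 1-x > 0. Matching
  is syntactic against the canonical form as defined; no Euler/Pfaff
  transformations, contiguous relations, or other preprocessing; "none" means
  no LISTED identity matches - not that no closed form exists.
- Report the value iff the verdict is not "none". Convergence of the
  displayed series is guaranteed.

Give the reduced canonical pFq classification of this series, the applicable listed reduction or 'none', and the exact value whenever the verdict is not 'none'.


x = 1/2 here; the reduced form reads 2F1, upper {-1/8, 3/5}, lower {-4/3}, C = 9/11. Verdict: none - at argument 1/2 the multisets {-1/8, 3/5} ; {-4/3} match no listed identity.

Key step: with t_0 = 9/11, the expanded ratio factors over Q; C = 9/11, roots give parameters.
Adjacent-term ratio: r(k) = (1/2) * (k-1/8) (k+3/5) / [(k-4/3) (k+1)] - rational; roots negated = parameters, x = (1/2), C = 9/11.


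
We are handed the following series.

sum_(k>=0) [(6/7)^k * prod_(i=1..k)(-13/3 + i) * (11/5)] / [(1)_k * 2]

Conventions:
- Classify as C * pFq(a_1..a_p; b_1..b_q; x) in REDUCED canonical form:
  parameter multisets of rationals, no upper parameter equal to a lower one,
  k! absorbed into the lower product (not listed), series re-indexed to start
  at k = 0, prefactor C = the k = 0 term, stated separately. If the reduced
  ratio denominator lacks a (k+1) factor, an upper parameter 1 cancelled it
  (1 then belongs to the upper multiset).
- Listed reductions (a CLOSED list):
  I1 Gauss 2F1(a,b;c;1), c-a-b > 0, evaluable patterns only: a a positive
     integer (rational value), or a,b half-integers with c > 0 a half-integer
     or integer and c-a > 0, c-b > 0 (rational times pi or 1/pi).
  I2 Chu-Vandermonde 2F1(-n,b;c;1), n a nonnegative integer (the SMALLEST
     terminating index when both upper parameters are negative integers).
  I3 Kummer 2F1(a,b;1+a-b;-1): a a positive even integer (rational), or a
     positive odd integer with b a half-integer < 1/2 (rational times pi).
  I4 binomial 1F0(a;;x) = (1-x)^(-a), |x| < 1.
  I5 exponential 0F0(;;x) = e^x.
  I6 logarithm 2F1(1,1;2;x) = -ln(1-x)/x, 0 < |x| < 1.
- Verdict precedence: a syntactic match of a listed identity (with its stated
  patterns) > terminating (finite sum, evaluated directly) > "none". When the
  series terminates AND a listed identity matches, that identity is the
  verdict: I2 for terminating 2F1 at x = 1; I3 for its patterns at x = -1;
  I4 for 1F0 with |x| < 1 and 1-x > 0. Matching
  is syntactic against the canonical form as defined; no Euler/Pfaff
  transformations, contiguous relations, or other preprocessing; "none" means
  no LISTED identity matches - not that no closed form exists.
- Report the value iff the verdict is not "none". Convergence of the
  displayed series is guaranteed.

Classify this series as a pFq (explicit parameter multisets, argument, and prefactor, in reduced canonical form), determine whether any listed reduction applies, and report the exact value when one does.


Key observation: from the first term 11/10: the constant factors (prefactor 11/10) combine into one prefactor.
Ratio: r(k) = (6/7) * (k-10/3) / [(k+1)] - rational in k, leading ratio (6/7); with t_0 = 11/10, classification follows.

Prefactor 11/10, argument 6/7: 1F0 with upper {-10/3} over lower {-}. Verdict (x = 6/7): the I4 binomial reduction applies (the 1F0 binomial series: exponent 10/3, x = 6/7). Exact value: (11/10) * (1/7)^(10/3).


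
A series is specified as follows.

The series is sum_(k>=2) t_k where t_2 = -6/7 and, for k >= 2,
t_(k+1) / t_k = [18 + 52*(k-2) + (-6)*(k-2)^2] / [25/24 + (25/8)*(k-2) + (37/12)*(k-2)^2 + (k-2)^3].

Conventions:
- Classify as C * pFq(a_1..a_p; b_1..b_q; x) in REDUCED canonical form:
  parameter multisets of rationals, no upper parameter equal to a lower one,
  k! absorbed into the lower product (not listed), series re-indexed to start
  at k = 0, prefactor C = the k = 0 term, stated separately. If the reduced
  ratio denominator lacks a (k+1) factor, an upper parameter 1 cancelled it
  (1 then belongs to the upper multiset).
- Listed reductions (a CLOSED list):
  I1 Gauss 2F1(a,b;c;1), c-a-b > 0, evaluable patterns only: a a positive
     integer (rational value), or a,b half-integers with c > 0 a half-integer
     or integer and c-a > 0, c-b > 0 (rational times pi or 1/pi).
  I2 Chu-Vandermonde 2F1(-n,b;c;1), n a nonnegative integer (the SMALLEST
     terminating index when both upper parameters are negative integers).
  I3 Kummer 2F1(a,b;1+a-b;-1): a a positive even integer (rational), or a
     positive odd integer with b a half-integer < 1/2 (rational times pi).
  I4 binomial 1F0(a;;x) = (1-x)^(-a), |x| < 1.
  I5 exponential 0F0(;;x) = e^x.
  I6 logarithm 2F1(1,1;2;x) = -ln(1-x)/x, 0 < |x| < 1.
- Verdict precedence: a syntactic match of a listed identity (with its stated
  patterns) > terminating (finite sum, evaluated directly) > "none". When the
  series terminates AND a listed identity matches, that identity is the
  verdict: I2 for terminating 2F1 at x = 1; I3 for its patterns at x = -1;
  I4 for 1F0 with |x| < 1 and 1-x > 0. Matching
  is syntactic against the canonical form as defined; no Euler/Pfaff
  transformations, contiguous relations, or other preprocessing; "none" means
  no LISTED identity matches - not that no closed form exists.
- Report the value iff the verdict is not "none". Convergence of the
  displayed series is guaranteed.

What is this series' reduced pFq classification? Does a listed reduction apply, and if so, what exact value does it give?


Classification (C = -6/7): 2F2 with upper {-9, 1/3}, lower {5/6, 5/4}, argument x = -6. Verdict: terminating - upper -9 stops the sum at k = 9; the 10 terms are added exactly. Exact value: -248178541136039995891926/92510945092179989375.

Structural cue: with t_0 = -6/7, the expanded ratio factors over Q; prefactor -6/7, roots give parameters.
Term ratio: r(k) = (-6) * (k-9) (k+1/3) / [(k+5/6) (k+5/4) (k+1)] - rational in k, leading ratio (-6); with t_0 = -6/7, classification follows.


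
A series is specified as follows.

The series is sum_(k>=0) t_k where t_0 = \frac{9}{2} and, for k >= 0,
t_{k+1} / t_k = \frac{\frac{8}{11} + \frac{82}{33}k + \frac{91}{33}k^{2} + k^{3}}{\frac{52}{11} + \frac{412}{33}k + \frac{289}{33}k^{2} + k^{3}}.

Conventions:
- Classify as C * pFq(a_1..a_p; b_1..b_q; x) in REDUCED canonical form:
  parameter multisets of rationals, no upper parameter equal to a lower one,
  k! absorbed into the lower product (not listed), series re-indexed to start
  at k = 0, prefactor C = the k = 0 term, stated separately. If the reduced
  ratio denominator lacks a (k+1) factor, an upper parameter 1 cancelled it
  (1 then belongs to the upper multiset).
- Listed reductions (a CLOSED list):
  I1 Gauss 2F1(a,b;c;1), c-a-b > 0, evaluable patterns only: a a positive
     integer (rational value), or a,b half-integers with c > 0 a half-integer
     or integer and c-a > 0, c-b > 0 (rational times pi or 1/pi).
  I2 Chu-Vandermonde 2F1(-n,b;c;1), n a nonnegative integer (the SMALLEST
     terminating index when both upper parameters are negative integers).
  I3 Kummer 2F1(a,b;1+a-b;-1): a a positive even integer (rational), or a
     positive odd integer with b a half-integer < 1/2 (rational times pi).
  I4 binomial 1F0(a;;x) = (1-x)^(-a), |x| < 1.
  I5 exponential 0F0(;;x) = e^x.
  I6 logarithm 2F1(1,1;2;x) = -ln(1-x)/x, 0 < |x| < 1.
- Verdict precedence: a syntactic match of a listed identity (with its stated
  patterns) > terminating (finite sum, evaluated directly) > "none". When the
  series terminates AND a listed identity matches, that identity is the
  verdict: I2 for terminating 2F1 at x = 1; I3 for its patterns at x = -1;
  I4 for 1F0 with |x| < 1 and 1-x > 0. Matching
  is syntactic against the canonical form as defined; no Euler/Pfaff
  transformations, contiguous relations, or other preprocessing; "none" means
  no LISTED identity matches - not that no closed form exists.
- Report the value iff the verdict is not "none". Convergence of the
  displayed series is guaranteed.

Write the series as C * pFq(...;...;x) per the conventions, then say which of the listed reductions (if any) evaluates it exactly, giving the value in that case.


Classification (C = \frac{9}{2}): 2F1 with upper {1, \frac{12}{11}}, lower {\frac{78}{11}}, argument x = 1. Verdict: Gauss's theorem (I1) matches (x = 1: the Gamma ratio telescopes since c-a-b = 5 > 0 and a = 1 in Z>0). Value: \frac{603}{110}.

Structural cue: t_0 = \frac{9}{2} here, and the ratio is unreduced: k + 2/3 divides both sides (prefactor 9/2).
Term ratio: r(k) = 1 * (k+1) (k+\frac{12}{11}) / [(k+\frac{78}{11}) (k+1)] - rational; roots negated = parameters, x = 1, C = \frac{9}{2}.
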